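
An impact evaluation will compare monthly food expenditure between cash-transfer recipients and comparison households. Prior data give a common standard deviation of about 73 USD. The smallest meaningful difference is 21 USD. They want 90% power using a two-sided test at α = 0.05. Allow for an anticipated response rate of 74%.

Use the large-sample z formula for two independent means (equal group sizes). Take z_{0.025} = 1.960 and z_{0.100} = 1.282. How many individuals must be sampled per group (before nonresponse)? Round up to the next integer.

n = 344 per group

n = (z_{α/2} + z_β)² · (σ₁² + σ₂²) / δ²
  = (1.960 + 1.282)² · (2·73² = 10658) / 21²
  = 10.5106 · 10658 / 441
  = 254.02
Adjust for 74% response: 254.02 / 0.74 = 343.27.
Round up → n = 344 per group.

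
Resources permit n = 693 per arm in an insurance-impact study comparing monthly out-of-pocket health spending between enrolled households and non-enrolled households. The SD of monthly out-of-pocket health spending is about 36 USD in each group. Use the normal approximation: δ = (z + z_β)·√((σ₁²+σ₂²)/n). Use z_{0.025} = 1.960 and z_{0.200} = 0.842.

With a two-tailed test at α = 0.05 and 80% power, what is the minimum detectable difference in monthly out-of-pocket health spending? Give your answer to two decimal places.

Minimum detectable difference ≈ 5.42 USD

δ = (z_{α/2} + z_β) · √((σ₁²+σ₂²)/n)
  = (1.960 + 0.842) · √(2592/693)
  = 2.802 · √3.7403
  = 2.802 · 1.9340
  = 5.4190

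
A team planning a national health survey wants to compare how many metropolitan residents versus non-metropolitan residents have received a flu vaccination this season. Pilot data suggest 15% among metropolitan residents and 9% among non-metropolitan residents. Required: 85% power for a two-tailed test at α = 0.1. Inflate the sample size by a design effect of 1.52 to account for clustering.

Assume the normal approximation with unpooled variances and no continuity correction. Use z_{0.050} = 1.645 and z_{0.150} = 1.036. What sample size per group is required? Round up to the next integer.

n = 636 per group

n = (z_{α/2} + z_β)² · [p₁(1−p₁) + p₂(1−p₂)] / (p₁ − p₂)²
  = (1.645 + 1.036)² · (0.15·0.85 + 0.09·0.91) / (0.06)²
  = (2.681)² · (0.1275 + 0.0819) / 0.0036
  = 7.1878 · 0.2094 / 0.0036
  = 418.09
Design effect: 1.52 × 418.09 = 635.49.
Round up → n = 636 per group.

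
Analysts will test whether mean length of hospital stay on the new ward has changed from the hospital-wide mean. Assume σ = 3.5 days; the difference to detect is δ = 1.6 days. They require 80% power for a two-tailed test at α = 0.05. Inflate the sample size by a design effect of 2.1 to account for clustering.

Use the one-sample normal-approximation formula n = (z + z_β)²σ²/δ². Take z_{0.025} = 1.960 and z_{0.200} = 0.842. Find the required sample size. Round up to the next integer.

n = 79

n = (z_{α/2} + z_β)² · σ² / δ²
  = (1.960 + 0.842)² · 3.5² / 1.6²
  = 7.8512 · 12.25 / 2.56
  = 37.57
Design effect: 2.1 × 37.57 = 78.90.
Round up → n = 79.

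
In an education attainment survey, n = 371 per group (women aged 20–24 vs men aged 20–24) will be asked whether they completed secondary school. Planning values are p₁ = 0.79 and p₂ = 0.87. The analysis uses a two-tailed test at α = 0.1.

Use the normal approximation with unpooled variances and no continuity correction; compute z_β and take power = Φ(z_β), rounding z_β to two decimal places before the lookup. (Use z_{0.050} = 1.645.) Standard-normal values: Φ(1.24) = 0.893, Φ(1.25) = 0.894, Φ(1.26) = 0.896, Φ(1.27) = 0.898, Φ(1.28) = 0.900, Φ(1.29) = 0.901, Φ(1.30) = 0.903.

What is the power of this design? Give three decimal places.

z_β = |p₁−p₂|·√(n/[p₁q₁+p₂q₂]) − z_{α/2}
    = 0.08 · √(371/0.2790) − 1.645
    = 0.08 · 36.4657 − 1.645
    = 2.9173 − 1.645 = 1.2723 → 1.27
Power = Φ(1.27) = 0.898.

Power ≈ 0.898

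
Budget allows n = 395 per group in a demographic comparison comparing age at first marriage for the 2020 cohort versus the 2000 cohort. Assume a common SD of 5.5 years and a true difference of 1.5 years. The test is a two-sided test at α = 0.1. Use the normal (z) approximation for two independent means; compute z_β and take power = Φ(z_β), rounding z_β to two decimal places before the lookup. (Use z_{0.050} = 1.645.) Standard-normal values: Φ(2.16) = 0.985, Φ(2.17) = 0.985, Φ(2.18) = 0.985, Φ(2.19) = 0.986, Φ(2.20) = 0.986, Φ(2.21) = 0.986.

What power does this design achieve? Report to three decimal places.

Power ≈ 0.986

z_β = δ·√(n/(σ₁²+σ₂²)) − z_{α/2}
    = 1.5 · √(395/60.5) − 1.645
    = 1.5 · 2.55518 − 1.645
    = 3.8328 − 1.645 = 2.1878 → 2.19
Power = Φ(2.19) = 0.986.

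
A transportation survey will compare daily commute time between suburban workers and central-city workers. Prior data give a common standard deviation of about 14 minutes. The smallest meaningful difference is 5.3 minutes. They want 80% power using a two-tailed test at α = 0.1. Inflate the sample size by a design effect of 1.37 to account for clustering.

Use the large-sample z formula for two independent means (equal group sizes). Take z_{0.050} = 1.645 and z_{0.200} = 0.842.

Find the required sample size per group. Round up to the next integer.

n = (z_{α/2} + z_β)² · (σ₁² + σ₂²) / δ²
  = (1.645 + 0.842)² · (2·14² = 392) / 5.3²
  = 6.1852 · 392 / 28.09
  = 86.31
Design effect: 1.37 × 86.31 = 118.25.
Round up → n = 119 per group.

n = 119 per group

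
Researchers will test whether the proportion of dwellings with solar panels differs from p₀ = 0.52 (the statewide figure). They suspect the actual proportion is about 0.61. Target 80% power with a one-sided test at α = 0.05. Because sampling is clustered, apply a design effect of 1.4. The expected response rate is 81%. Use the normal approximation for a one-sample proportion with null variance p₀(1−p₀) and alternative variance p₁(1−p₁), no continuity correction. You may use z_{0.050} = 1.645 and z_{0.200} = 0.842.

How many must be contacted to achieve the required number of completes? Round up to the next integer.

n = [z_α·√(p₀q₀) + z_β·√(p₁q₁)]² / (p₁ − p₀)²
  = [1.645·√(0.52·0.48) + 0.842·√(0.61·0.39)]² / (0.09)²
  = [1.645·0.4996 + 0.842·0.4877]² / 0.0081
  = [1.2325]² / 0.0081
  = 187.55
Design effect: 1.4 × 187.55 = 262.56.
Adjust for 81% response: 262.56 / 0.81 = 324.15.
Round up → n = 325.

n = 325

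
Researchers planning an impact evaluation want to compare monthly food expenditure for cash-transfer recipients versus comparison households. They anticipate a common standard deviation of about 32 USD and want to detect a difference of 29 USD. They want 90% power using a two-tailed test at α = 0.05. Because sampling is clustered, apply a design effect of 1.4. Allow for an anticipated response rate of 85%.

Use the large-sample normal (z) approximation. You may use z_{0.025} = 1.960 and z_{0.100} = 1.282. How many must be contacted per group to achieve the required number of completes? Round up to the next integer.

n = (z_{α/2} + z_β)² · (σ₁² + σ₂²) / δ²
  = (1.960 + 1.282)² · (2·32² = 2048) / 29²
  = 10.5106 · 2048 / 841
  = 25.60
Design effect: 1.4 × 25.60 = 35.83.
Adjust for 85% response: 35.83 / 0.85 = 42.16.
Round up → n = 43 per group.

n = 43 per group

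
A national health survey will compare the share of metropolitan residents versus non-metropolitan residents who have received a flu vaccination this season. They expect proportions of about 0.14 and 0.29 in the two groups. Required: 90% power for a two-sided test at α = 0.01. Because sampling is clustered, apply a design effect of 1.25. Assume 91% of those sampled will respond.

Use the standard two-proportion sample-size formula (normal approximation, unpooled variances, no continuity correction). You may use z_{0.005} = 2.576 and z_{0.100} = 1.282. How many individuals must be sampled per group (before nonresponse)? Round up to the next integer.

n = (z_{α/2} + z_β)² · [p₁(1−p₁) + p₂(1−p₂)] / (p₁ − p₂)²
  = (2.576 + 1.282)² · (0.14·0.86 + 0.29·0.71) / (-0.15)²
  = (3.858)² · (0.1204 + 0.2059) / 0.0225
  = 14.8842 · 0.3263 / 0.0225
  = 215.85
Design effect: 1.25 × 215.85 = 269.82.
Adjust for 91% response: 269.82 / 0.91 = 296.50.
Round up → n = 297 per group.

n = 297 per group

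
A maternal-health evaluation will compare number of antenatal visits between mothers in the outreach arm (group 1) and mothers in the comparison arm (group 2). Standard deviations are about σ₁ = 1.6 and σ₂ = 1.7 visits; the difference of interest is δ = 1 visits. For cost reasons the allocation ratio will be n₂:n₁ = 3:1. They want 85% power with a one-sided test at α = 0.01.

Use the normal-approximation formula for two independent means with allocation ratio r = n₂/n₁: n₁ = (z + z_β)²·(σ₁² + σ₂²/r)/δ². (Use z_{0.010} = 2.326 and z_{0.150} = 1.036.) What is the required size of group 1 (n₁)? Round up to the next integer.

n₁ = (z_α + z_β)² · (σ₁² + σ₂²/r) / δ²
   = (2.326 + 1.036)² · (1.6² + 1.7²/3) / 1²
   = 11.3030 · (2.56 + 0.96333) / 1
   = 11.3030 · 3.5233 / 1
   = 39.82
Round up → n₁ = 40; n₂ = r·n₁ = 3 × 40 = 120.

n₁ = 40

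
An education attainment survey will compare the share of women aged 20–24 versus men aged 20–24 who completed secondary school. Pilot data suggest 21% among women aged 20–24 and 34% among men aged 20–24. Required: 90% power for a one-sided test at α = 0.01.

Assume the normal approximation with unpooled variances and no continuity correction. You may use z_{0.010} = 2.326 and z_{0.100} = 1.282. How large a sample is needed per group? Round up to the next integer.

n = 301 per group

n = (z_α + z_β)² · [p₁(1−p₁) + p₂(1−p₂)] / (p₁ − p₂)²
  = (2.326 + 1.282)² · (0.21·0.79 + 0.34·0.66) / (-0.13)²
  = (3.608)² · (0.1659 + 0.2244) / 0.0169
  = 13.0177 · 0.3903 / 0.0169
  = 300.64
Round up → n = 301 per group.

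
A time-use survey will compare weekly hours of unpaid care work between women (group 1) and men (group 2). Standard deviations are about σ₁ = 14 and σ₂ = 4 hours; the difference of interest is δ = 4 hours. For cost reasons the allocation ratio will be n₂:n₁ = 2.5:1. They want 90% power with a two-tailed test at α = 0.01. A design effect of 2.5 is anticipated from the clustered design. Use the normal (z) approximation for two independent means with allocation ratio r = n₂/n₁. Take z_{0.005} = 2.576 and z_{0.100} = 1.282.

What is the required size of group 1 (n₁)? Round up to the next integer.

n₁ = (z_{α/2} + z_β)² · (σ₁² + σ₂²/r) / δ²
   = (2.576 + 1.282)² · (14² + 4²/2.5) / 4²
   = 14.8842 · (196 + 6.4) / 16
   = 14.8842 · 202.4 / 16
   = 188.28
Design effect: 2.5 × 188.28 = 470.71.
Round up → n₁ = 471; n₂ = r·n₁ = 2.5 × 471 = 1178.

n₁ = 471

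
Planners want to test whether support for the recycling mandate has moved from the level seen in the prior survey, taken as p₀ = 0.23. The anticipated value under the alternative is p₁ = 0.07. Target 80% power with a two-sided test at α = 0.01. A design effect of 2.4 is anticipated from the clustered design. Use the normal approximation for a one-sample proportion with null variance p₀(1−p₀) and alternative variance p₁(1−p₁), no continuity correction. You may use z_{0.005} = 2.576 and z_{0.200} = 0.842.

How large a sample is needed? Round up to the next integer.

n = [z_{α/2}·√(p₀q₀) + z_β·√(p₁q₁)]² / (p₁ − p₀)²
  = [2.576·√(0.23·0.77) + 0.842·√(0.07·0.93)]² / (-0.16)²
  = [2.576·0.4208 + 0.842·0.2551]² / 0.0256
  = [1.2989]² / 0.0256
  = 65.90
Design effect: 2.4 × 65.90 = 158.17.
Round up → n = 159.

n = 159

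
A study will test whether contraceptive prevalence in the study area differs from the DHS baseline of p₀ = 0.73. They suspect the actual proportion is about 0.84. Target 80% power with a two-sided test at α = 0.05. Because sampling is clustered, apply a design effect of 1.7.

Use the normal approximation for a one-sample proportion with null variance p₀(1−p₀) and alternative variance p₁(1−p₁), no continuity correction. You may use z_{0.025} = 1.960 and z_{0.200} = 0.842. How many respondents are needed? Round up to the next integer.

n = 196

n = [z_{α/2}·√(p₀q₀) + z_β·√(p₁q₁)]² / (p₁ − p₀)²
  = [1.960·√(0.73·0.27) + 0.842·√(0.84·0.16)]² / (0.11)²
  = [1.960·0.4440 + 0.842·0.3666]² / 0.0121
  = [1.1788]² / 0.0121
  = 114.85
Design effect: 1.7 × 114.85 = 195.24.
Round up → n = 196.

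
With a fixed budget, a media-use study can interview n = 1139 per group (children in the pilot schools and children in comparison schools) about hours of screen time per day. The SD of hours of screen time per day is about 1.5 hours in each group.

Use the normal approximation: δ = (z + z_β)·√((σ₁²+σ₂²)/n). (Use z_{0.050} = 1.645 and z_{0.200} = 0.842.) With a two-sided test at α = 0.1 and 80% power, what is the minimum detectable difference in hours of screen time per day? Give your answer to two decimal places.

Minimum detectable difference ≈ 0.16 hours

δ = (z_{α/2} + z_β) · √((σ₁²+σ₂²)/n)
  = (1.645 + 0.842) · √(4.5/1139)
  = 2.487 · √0.00395
  = 2.487 · 0.0629
  = 0.1563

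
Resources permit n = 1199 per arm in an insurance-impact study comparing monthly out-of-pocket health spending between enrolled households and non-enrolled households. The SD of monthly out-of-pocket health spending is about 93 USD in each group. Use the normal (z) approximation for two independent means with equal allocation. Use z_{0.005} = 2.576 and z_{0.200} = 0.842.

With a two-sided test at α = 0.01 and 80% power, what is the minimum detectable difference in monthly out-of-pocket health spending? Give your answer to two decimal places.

δ = (z_{α/2} + z_β) · √((σ₁²+σ₂²)/n)
  = (2.576 + 0.842) · √(17298/1199)
  = 3.418 · √14.427
  = 3.418 · 3.7983
  = 12.9826

Minimum detectable difference ≈ 12.98 USD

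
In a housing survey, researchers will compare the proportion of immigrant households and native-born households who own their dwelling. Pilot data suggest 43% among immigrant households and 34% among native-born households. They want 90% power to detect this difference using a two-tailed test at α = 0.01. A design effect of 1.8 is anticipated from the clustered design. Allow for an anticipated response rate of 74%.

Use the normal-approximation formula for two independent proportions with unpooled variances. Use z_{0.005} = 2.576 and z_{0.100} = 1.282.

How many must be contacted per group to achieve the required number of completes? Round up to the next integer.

n = 2099 per group

n = (z_{α/2} + z_β)² · [p₁(1−p₁) + p₂(1−p₂)] / (p₁ − p₂)²
  = (2.576 + 1.282)² · (0.43·0.57 + 0.34·0.66) / (0.09)²
  = (3.858)² · (0.2451 + 0.2244) / 0.0081
  = 14.8842 · 0.4695 / 0.0081
  = 862.73
Design effect: 1.8 × 862.73 = 1552.91.
Adjust for 74% response: 1552.91 / 0.74 = 2098.53.
Round up → n = 2099 per group.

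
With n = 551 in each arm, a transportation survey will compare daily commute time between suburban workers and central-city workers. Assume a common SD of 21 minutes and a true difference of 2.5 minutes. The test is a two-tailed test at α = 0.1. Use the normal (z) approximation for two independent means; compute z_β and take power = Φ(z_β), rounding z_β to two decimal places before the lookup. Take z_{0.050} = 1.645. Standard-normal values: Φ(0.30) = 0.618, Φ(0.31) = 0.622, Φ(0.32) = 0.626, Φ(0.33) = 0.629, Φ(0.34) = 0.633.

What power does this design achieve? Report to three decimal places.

z_β = δ·√(n/(σ₁²+σ₂²)) − z_{α/2}
    = 2.5 · √(551/882) − 1.645
    = 2.5 · 0.79039 − 1.645
    = 1.9760 − 1.645 = 0.3310 → 0.33
Power = Φ(0.33) = 0.629.

Power ≈ 0.629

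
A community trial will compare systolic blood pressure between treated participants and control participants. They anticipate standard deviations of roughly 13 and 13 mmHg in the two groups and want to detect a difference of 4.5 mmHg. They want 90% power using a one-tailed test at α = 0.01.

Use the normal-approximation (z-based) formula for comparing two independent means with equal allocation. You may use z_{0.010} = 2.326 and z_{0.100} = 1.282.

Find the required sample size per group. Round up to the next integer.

n = (z_α + z_β)² · (σ₁² + σ₂²) / δ²
  = (2.326 + 1.282)² · (13² + 13² = 338) / 4.5²
  = 13.0177 · 338 / 20.25
  = 217.28
Round up → n = 218 per group.

n = 218 per group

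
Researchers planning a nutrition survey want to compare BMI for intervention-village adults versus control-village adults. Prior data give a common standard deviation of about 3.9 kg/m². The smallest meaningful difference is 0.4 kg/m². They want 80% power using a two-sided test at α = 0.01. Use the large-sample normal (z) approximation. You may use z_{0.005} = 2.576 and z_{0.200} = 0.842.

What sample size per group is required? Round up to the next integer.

n = (z_{α/2} + z_β)² · (σ₁² + σ₂²) / δ²
  = (2.576 + 0.842)² · (2·3.9² = 30.42) / 0.4²
  = 11.6827 · 30.42 / 0.16
  = 2221.18
Round up → n = 2222 per group.

n = 2222 per group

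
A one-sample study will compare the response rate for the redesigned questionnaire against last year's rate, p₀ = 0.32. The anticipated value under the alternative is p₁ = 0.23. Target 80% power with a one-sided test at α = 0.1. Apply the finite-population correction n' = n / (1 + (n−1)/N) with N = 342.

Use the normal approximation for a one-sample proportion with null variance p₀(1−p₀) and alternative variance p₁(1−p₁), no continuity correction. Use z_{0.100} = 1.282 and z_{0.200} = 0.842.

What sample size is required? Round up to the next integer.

n = [z_α·√(p₀q₀) + z_β·√(p₁q₁)]² / (p₁ − p₀)²
  = [1.282·√(0.32·0.68) + 0.842·√(0.23·0.77)]² / (-0.09)²
  = [1.282·0.4665 + 0.842·0.4208]² / 0.0081
  = [0.9524]² / 0.0081
  = 111.97
Finite-population correction (N = 342): 111.97 / (1 + (111.97 − 1)/342) = 84.54.
Round up → n = 85.

n = 85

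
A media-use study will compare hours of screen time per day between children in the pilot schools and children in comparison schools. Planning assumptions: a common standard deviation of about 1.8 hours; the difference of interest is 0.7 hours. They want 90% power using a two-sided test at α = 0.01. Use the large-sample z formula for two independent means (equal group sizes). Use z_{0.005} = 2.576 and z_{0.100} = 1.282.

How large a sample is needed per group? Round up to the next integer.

n = (z_{α/2} + z_β)² · (σ₁² + σ₂²) / δ²
  = (2.576 + 1.282)² · (2·1.8² = 6.48) / 0.7²
  = 14.8842 · 6.48 / 0.49
  = 196.84
Round up → n = 197 per group.

n = 197 per group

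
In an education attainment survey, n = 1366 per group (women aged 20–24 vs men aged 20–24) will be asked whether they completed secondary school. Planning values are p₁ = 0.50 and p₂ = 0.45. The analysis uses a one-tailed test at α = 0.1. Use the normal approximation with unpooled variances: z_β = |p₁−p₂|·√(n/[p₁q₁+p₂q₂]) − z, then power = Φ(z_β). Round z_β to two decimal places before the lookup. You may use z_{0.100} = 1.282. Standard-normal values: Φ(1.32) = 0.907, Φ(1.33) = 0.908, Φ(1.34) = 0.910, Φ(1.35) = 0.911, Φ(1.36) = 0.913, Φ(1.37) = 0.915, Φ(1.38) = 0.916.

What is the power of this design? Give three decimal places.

z_β = |p₁−p₂|·√(n/[p₁q₁+p₂q₂]) − z_α
    = 0.05 · √(1366/0.4975) − 1.282
    = 0.05 · 52.3997 − 1.282
    = 2.6200 − 1.282 = 1.3380 → 1.34
Power = Φ(1.34) = 0.910.

Power ≈ 0.910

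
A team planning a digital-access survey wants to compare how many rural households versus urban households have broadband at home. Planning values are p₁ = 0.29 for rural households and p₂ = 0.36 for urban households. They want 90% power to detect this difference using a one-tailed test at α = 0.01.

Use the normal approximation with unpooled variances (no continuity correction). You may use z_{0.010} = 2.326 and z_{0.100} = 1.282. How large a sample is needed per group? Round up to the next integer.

n = (z_α + z_β)² · [p₁(1−p₁) + p₂(1−p₂)] / (p₁ − p₂)²
  = (2.326 + 1.282)² · (0.29·0.71 + 0.36·0.64) / (-0.07)²
  = (3.608)² · (0.2059 + 0.2304) / 0.0049
  = 13.0177 · 0.4363 / 0.0049
  = 1159.10
Round up → n = 1160 per group.

n = 1160 per group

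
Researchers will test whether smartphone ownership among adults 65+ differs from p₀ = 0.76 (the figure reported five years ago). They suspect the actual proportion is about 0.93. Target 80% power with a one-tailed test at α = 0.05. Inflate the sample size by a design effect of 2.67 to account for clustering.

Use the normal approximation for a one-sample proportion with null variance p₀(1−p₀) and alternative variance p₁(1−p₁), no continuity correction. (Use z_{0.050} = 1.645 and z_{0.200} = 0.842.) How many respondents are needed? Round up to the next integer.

n = [z_α·√(p₀q₀) + z_β·√(p₁q₁)]² / (p₁ − p₀)²
  = [1.645·√(0.76·0.24) + 0.842·√(0.93·0.07)]² / (0.17)²
  = [1.645·0.4271 + 0.842·0.2551]² / 0.0289
  = [0.9174]² / 0.0289
  = 29.12
Design effect: 2.67 × 29.12 = 77.75.
Round up → n = 78.

n = 78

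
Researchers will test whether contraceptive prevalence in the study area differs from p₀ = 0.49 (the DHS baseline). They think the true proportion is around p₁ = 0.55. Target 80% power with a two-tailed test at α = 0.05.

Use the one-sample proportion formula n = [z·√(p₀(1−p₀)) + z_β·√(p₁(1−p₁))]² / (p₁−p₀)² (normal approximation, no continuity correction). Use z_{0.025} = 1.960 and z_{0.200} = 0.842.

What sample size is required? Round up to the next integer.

n = 544

n = [z_{α/2}·√(p₀q₀) + z_β·√(p₁q₁)]² / (p₁ − p₀)²
  = [1.960·√(0.49·0.51) + 0.842·√(0.55·0.45)]² / (0.06)²
  = [1.960·0.4999 + 0.842·0.4975]² / 0.0036
  = [1.3987]² / 0.0036
  = 543.43
Round up → n = 544.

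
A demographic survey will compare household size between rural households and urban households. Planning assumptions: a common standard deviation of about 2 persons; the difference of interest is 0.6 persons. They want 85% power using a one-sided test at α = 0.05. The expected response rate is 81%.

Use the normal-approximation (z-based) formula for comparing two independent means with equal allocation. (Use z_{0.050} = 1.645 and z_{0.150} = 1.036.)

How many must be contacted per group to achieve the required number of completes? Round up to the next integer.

n = (z_α + z_β)² · (σ₁² + σ₂²) / δ²
  = (1.645 + 1.036)² · (2·2² = 8) / 0.6²
  = 7.1878 · 8 / 0.36
  = 159.73
Adjust for 81% response: 159.73 / 0.81 = 197.20.
Round up → n = 198 per group.

n = 198 per group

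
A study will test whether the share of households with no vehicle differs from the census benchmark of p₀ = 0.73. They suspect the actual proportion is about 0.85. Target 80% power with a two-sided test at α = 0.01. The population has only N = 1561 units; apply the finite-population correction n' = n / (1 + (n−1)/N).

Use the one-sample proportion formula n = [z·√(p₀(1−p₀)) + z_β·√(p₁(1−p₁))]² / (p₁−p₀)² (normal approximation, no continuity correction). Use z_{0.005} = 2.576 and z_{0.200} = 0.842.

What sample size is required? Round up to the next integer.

n = [z_{α/2}·√(p₀q₀) + z_β·√(p₁q₁)]² / (p₁ − p₀)²
  = [2.576·√(0.73·0.27) + 0.842·√(0.85·0.15)]² / (0.12)²
  = [2.576·0.4440 + 0.842·0.3571]² / 0.0144
  = [1.4443]² / 0.0144
  = 144.86
Finite-population correction (N = 1561): 144.86 / (1 + (144.86 − 1)/1561) = 132.64.
Round up → n = 133.

n = 133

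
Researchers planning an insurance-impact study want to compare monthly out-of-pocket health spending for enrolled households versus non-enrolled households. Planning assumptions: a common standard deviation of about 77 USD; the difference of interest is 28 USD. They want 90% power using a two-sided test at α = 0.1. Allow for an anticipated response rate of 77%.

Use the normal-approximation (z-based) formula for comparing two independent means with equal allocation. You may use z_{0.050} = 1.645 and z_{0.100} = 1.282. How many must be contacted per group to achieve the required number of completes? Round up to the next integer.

n = 169 per group

n = (z_{α/2} + z_β)² · (σ₁² + σ₂²) / δ²
  = (1.645 + 1.282)² · (2·77² = 11858) / 28²
  = 8.5673 · 11858 / 784
  = 129.58
Adjust for 77% response: 129.58 / 0.77 = 168.29.
Round up → n = 169 per group.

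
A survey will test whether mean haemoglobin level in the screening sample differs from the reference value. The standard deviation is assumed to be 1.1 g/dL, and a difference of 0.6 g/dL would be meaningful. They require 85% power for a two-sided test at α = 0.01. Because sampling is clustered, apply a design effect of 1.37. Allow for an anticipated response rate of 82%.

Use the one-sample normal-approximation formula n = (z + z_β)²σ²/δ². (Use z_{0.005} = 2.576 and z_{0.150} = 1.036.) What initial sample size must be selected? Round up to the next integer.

n = 74

n = (z_{α/2} + z_β)² · σ² / δ²
  = (2.576 + 1.036)² · 1.1² / 0.6²
  = 13.0465 · 1.21 / 0.36
  = 43.85
Design effect: 1.37 × 43.85 = 60.08.
Adjust for 82% response: 60.08 / 0.82 = 73.26.
Round up → n = 74.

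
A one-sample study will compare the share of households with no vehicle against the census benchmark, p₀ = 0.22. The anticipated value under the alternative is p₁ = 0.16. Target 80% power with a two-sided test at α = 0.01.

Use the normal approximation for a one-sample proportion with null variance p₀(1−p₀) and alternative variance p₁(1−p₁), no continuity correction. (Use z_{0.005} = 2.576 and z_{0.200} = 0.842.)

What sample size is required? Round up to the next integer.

n = [z_{α/2}·√(p₀q₀) + z_β·√(p₁q₁)]² / (p₁ − p₀)²
  = [2.576·√(0.22·0.78) + 0.842·√(0.16·0.84)]² / (-0.06)²
  = [2.576·0.4142 + 0.842·0.3666]² / 0.0036
  = [1.3758]² / 0.0036
  = 525.77
Round up → n = 526.

n = 526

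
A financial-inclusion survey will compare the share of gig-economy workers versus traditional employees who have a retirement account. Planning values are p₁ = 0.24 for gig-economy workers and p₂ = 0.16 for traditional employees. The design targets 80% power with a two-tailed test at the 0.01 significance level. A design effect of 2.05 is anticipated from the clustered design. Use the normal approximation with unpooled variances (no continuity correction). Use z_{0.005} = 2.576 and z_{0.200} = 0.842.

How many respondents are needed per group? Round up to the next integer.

n = (z_{α/2} + z_β)² · [p₁(1−p₁) + p₂(1−p₂)] / (p₁ − p₂)²
  = (2.576 + 0.842)² · (0.24·0.76 + 0.16·0.84) / (0.08)²
  = (3.418)² · (0.1824 + 0.1344) / 0.0064
  = 11.6827 · 0.3168 / 0.0064
  = 578.29
Design effect: 2.05 × 578.29 = 1185.50.
Round up → n = 1186 per group.

n = 1186 per group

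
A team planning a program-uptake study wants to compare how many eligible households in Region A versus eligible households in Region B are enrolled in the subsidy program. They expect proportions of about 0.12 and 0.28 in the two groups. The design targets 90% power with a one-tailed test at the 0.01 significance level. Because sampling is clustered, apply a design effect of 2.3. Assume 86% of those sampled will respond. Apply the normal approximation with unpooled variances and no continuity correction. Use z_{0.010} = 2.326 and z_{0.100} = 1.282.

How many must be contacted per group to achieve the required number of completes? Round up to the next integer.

n = (z_α + z_β)² · [p₁(1−p₁) + p₂(1−p₂)] / (p₁ − p₂)²
  = (2.326 + 1.282)² · (0.12·0.88 + 0.28·0.72) / (-0.16)²
  = (3.608)² · (0.1056 + 0.2016) / 0.0256
  = 13.0177 · 0.3072 / 0.0256
  = 156.21
Design effect: 2.3 × 156.21 = 359.29.
Adjust for 86% response: 359.29 / 0.86 = 417.78.
Round up → n = 418 per group.

n = 418 per group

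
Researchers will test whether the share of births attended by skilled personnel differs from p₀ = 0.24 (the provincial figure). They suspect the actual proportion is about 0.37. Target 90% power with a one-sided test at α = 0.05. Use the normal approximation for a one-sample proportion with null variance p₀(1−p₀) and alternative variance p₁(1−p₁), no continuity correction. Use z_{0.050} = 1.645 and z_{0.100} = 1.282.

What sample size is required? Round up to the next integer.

n = 104

n = [z_α·√(p₀q₀) + z_β·√(p₁q₁)]² / (p₁ − p₀)²
  = [1.645·√(0.24·0.76) + 1.282·√(0.37·0.63)]² / (0.13)²
  = [1.645·0.4271 + 1.282·0.4828]² / 0.0169
  = [1.3215]² / 0.0169
  = 103.34
Round up → n = 104.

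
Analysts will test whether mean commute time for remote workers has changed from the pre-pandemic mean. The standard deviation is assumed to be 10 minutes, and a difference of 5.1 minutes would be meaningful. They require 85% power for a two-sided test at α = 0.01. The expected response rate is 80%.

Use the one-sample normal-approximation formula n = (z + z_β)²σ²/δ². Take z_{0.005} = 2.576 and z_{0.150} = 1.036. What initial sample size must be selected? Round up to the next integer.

n = (z_{α/2} + z_β)² · σ² / δ²
  = (2.576 + 1.036)² · 10² / 5.1²
  = 13.0465 · 100 / 26.01
  = 50.16
Adjust for 80% response: 50.16 / 0.80 = 62.70.
Round up → n = 63.

n = 63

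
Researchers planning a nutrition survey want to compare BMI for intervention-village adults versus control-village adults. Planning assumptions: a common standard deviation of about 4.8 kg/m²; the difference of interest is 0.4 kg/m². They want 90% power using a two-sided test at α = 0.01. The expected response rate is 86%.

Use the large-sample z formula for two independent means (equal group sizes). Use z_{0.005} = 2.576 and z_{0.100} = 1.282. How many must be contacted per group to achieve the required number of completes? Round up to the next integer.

n = (z_{α/2} + z_β)² · (σ₁² + σ₂²) / δ²
  = (2.576 + 1.282)² · (2·4.8² = 46.08) / 0.4²
  = 14.8842 · 46.08 / 0.16
  = 4286.64
Adjust for 86% response: 4286.64 / 0.86 = 4984.46.
Round up → n = 4985 per group.

n = 4985 per group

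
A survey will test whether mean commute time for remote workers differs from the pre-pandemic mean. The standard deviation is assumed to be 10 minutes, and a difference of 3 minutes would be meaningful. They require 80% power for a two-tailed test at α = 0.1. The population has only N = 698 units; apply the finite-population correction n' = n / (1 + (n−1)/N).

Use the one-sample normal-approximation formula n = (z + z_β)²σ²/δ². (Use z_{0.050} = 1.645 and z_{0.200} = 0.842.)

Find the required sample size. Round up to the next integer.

n = (z_{α/2} + z_β)² · σ² / δ²
  = (1.645 + 0.842)² · 10² / 3²
  = 6.1852 · 100 / 9
  = 68.72
Finite-population correction (N = 698): 68.72 / (1 + (68.72 − 1)/698) = 62.65.
Round up → n = 63.

n = 63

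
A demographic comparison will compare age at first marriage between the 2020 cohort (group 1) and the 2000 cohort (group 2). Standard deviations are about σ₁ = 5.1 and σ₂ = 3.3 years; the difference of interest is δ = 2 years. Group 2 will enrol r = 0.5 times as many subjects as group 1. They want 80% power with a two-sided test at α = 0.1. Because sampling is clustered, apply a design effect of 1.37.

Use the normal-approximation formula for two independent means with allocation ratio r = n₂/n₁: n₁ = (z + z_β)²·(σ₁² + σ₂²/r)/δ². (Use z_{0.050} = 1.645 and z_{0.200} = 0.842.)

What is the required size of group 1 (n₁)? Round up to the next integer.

n₁ = 102

n₁ = (z_{α/2} + z_β)² · (σ₁² + σ₂²/r) / δ²
   = (1.645 + 0.842)² · (5.1² + 3.3²/0.5) / 2²
   = 6.1852 · (26.01 + 21.78) / 4
   = 6.1852 · 47.79 / 4
   = 73.90
Design effect: 1.37 × 73.90 = 101.24.
Round up → n₁ = 102; n₂ = r·n₁ = 0.5 × 102 = 51.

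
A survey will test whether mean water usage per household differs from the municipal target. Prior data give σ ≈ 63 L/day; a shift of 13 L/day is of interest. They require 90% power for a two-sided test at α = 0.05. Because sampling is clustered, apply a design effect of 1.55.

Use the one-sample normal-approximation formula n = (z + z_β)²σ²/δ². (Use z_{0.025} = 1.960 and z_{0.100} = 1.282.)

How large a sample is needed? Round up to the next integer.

n = 383

n = (z_{α/2} + z_β)² · σ² / δ²
  = (1.960 + 1.282)² · 63² / 13²
  = 10.5106 · 3969 / 169
  = 246.84
Design effect: 1.55 × 246.84 = 382.61.
Round up → n = 383.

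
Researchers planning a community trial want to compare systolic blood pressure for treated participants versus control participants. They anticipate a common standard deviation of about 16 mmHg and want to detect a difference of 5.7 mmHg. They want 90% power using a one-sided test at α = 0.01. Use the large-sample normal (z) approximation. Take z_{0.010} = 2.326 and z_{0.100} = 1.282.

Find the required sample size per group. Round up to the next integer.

n = 206 per group

n = (z_α + z_β)² · (σ₁² + σ₂²) / δ²
  = (2.326 + 1.282)² · (2·16² = 512) / 5.7²
  = 13.0177 · 512 / 32.49
  = 205.14
Round up → n = 206 per group.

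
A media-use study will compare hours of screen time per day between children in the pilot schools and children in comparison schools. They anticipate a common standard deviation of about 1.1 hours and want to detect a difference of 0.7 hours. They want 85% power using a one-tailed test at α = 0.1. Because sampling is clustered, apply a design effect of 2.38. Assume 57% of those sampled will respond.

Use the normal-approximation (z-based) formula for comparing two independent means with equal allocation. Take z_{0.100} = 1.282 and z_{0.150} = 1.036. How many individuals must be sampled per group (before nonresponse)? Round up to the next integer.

n = (z_α + z_β)² · (σ₁² + σ₂²) / δ²
  = (1.282 + 1.036)² · (2·1.1² = 2.42) / 0.7²
  = 5.3731 · 2.42 / 0.49
  = 26.54
Design effect: 2.38 × 26.54 = 63.16.
Adjust for 57% response: 63.16 / 0.57 = 110.80.
Round up → n = 111 per group.

n = 111 per group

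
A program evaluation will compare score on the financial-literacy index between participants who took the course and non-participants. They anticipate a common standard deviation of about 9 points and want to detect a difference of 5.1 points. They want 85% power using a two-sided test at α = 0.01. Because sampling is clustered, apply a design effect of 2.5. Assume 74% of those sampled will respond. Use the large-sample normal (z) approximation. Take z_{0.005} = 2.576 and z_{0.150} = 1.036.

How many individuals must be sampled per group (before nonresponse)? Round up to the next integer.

n = 275 per group

n = (z_{α/2} + z_β)² · (σ₁² + σ₂²) / δ²
  = (2.576 + 1.036)² · (2·9² = 162) / 5.1²
  = 13.0465 · 162 / 26.01
  = 81.26
Design effect: 2.5 × 81.26 = 203.15.
Adjust for 74% response: 203.15 / 0.74 = 274.52.
Round up → n = 275 per group.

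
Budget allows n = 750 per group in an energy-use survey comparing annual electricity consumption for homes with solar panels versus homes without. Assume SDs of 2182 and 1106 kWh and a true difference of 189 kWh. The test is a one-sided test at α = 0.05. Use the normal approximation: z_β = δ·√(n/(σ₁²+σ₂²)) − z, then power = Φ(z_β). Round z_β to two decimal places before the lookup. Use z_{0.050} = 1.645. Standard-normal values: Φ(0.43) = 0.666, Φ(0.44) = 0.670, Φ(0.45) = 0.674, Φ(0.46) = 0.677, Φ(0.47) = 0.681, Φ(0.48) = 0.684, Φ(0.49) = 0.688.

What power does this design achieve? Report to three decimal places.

Power ≈ 0.681

z_β = δ·√(n/(σ₁²+σ₂²)) − z_α
    = 189 · √(750/5984360) − 1.645
    = 189 · 0.01119 − 1.645
    = 2.1158 − 1.645 = 0.4708 → 0.47
Power = Φ(0.47) = 0.681.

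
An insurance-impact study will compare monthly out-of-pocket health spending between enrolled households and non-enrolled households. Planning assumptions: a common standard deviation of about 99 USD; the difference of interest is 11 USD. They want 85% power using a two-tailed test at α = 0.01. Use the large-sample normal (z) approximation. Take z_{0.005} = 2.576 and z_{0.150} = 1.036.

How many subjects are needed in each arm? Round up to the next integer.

n = 2114 per group

n = (z_{α/2} + z_β)² · (σ₁² + σ₂²) / δ²
  = (2.576 + 1.036)² · (2·99² = 19602) / 11²
  = 13.0465 · 19602 / 121
  = 2113.54
Round up → n = 2114 per group.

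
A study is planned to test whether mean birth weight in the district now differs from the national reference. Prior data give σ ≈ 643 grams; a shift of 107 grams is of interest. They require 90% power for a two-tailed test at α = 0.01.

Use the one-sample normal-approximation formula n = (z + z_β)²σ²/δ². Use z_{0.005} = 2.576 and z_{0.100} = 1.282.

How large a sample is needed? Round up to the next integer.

n = 538

n = (z_{α/2} + z_β)² · σ² / δ²
  = (2.576 + 1.282)² · 643² / 107²
  = 14.8842 · 413449 / 11449
  = 537.50
Round up → n = 538.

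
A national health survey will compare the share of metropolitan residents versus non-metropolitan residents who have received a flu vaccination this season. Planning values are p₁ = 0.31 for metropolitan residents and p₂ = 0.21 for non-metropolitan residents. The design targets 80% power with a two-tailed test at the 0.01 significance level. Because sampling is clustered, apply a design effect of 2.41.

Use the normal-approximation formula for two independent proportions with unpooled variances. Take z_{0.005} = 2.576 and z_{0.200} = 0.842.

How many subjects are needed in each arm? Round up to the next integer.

n = (z_{α/2} + z_β)² · [p₁(1−p₁) + p₂(1−p₂)] / (p₁ − p₂)²
  = (2.576 + 0.842)² · (0.31·0.69 + 0.21·0.79) / (0.10)²
  = (3.418)² · (0.2139 + 0.1659) / 0.0100
  = 11.6827 · 0.3798 / 0.0100
  = 443.71
Design effect: 2.41 × 443.71 = 1069.34.
Round up → n = 1070 per group.

n = 1070 per group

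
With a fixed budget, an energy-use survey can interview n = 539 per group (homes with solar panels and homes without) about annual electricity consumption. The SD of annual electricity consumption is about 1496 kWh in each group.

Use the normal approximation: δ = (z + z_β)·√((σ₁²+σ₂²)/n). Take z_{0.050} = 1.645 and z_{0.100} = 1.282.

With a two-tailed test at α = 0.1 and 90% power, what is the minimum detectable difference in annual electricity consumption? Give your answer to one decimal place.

Minimum detectable difference ≈ 266.7 kWh

δ = (z_{α/2} + z_β) · √((σ₁²+σ₂²)/n)
  = (1.645 + 1.282) · √(4476032/539)
  = 2.927 · √8304.3
  = 2.927 · 91.1281
  = 266.7319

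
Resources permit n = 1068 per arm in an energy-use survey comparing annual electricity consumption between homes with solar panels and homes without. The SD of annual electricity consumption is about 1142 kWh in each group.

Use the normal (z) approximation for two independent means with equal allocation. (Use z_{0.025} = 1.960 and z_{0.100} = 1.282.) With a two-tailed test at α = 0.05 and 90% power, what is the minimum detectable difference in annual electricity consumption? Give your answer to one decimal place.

Minimum detectable difference ≈ 160.2 kWh

δ = (z_{α/2} + z_β) · √((σ₁²+σ₂²)/n)
  = (1.960 + 1.282) · √(2608328/1068)
  = 3.242 · √2442.3
  = 3.242 · 49.4192
  = 160.2170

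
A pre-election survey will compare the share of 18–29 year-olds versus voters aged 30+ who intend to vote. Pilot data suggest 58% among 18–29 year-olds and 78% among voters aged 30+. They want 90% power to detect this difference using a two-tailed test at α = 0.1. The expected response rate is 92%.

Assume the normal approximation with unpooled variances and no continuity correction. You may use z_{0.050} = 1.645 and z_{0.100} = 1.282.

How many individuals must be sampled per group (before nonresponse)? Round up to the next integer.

n = 97 per group

n = (z_{α/2} + z_β)² · [p₁(1−p₁) + p₂(1−p₂)] / (p₁ − p₂)²
  = (1.645 + 1.282)² · (0.58·0.42 + 0.78·0.22) / (-0.20)²
  = (2.927)² · (0.2436 + 0.1716) / 0.0400
  = 8.5673 · 0.4152 / 0.0400
  = 88.93
Adjust for 92% response: 88.93 / 0.92 = 96.66.
Round up → n = 97 per group.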